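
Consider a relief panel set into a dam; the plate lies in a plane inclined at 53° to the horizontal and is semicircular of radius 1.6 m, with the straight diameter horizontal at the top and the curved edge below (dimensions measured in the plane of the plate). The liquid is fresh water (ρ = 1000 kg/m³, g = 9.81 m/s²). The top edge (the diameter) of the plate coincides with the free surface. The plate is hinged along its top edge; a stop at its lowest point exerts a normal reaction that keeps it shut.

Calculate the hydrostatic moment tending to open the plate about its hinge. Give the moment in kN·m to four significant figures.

M ≈ 20.16 kN·m

γ = ρg = 1000 × 9.81 = 9810 N/m³ = 9.81 kN/m³.
Let θ = 53° be the plate's angle to the horizontal; measure y along the incline from where the plane meets the free surface. Vertical depth h = y·sinθ with sinθ = 0.798636.
The centroid of a semicircle lies 4r/(3π) = 0.679061 m from the diameter, here below the top edge, so y_c = 0.679061 m and h_c = 0.679061 × 0.798636 = 0.542323 m.
A = πr²/2 = π × 1.6²/2 = 4.02124 m².
Resultant F = γ·h_c·A = 9.81 × 0.542323 × 4.02124 = 21.3938 kN.
I_c = (π/8 − 8/(9π))·r⁴ = 0.109757 × 1.6⁴ = 0.719303 m⁴.
Centre of pressure: y_p = y_c + I_c/(y_c·A) = 0.679061 + 0.719303/(0.679061 × 4.02124) = 0.679061 + 0.263417 = 0.942478 m along the plane.
The resultant acts 0.679061 + 0.263417 = 0.942478 m (along the plate) below the hinge at the top edge, so the moment about the hinge is M = F × 0.942478 = 21.3938 × 0.942478 = 20.1632 kN·m.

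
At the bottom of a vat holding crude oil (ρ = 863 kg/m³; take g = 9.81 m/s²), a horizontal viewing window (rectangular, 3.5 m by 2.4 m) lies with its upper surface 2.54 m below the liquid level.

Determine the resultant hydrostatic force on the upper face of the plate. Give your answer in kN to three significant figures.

F ≈ 181 kN

γ = ρg = 863 × 9.81 / 1000 = 8.46603 kN/m³.
The plate is horizontal, so pressure is uniform at p = γ·h = 8.46603 × 2.54 = 21.5037 kN/m².
A = 3.5 × 2.4 = 8.4 m².
F = p·A = 21.5037 × 8.4 = 180.631 kN.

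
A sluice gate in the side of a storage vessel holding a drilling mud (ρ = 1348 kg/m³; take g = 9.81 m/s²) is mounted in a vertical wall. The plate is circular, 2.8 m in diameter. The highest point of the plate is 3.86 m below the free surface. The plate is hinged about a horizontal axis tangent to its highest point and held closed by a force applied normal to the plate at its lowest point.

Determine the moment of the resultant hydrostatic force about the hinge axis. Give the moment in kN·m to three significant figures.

γ = ρg = 1348 × 9.81 / 1000 = 13.22388 kN/m³.
The centroid is at the centre, 1.4 m below the top of the plate, so the centroid depth is h_c = 3.86 + 1.4 = 5.26 m.
A = π(1.4)² = 6.15752 m².
Resultant F = γ·h_c·A = 13.22388 × 5.26 × 6.15752 = 428.302 kN.
I_c = πr⁴/4 = π × 1.4⁴/4 = 3.01719 m⁴.
Centre of pressure: y_p = y_c + I_c/(y_c·A) = 5.26 + 3.01719/(5.26 × 6.15752) = 5.26 + 0.0931561 = 5.35316 m along the plane.
The resultant acts 1.4 + 0.0931561 = 1.49316 m (along the plate) below the hinge at the top edge, so the moment about the hinge is M = F × 1.49316 = 428.302 × 1.49316 = 639.523 kN·m.

M ≈ 640 kN·m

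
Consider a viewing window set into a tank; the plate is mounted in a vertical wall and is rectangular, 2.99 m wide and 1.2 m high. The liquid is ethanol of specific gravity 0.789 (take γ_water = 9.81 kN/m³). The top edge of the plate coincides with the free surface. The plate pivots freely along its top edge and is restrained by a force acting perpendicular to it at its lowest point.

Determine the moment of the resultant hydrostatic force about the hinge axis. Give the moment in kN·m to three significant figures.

M ≈ 13.3 kN·m

γ = 0.789 × 9.81 = 7.74009 kN/m³.
The centroid lies 1.2/2 = 0.6 m below the top edge, so the centroid depth is h_c = 0.6 m.
A = 2.99 × 1.2 = 3.588 m².
Resultant F = γ·h_c·A = 7.74009 × 0.6 × 3.588 = 16.6629 kN.
I_c = b·h³/12 = 2.99 × 1.2³/12 = 0.43056 m⁴.
Centre of pressure: y_p = y_c + I_c/(y_c·A) = 0.6 + 0.43056/(0.6 × 3.588) = 0.6 + 0.2 = 0.8 m along the plane.
The resultant acts 0.6 + 0.2 = 0.8 m (along the plate) below the hinge at the top edge, so the moment about the hinge is M = F × 0.8 = 16.6629 × 0.8 = 13.3303 kN·m.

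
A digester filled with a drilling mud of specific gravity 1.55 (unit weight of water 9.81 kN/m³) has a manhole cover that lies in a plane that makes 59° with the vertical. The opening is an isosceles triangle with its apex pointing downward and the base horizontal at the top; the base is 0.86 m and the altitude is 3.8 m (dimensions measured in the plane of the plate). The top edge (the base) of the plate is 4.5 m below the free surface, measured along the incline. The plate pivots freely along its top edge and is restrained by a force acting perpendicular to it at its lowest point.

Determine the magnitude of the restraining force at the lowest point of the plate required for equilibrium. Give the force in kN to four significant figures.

γ = 1.55 × 9.81 = 15.2055 kN/m³.
The plate makes 59° with the vertical, i.e. θ = 90° − 59° = 31° to the horizontal. Measuring y along the incline from the free-surface line, vertical depth h = y·sinθ with sinθ = 0.515038.
With the apex down, the centroid sits h/3 = 3.8/3 = 1.26667 m below the base (the top edge), so y_c = 4.5 + 1.26667 = 5.76667 m and h_c = 5.76667 × 0.515038 = 2.97005 m.
A = ½ × 0.86 × 3.8 = 1.634 m².
Resultant F = γ·h_c·A = 15.2055 × 2.97005 × 1.634 = 73.7932 kN.
I_c = b·h³/36 = 0.86 × 3.8³/36 = 1.31083 m⁴.
Centre of pressure: y_p = y_c + I_c/(y_c·A) = 5.76667 + 1.31083/(5.76667 × 1.634) = 5.76667 + 0.139113 = 5.90578 m along the plane.
The resultant acts 1.26667 + 0.139113 = 1.40578 m (along the plate) below the hinge at the top edge, so the moment about the hinge is M = F × 1.40578 = 73.7932 × 1.40578 = 103.737 kN·m.
A normal force at the bottom, 3.8 m from the hinge, must supply this moment: P = 103.737/3.8 = 27.2992 kN.

P ≈ 27.30 kN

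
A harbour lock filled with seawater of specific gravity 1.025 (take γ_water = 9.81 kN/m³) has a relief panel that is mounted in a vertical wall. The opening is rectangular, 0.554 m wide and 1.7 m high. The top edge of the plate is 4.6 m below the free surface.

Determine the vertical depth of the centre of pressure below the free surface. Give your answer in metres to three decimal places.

γ = 1.025 × 9.81 = 10.05525 kN/m³.
The centroid lies 1.7/2 = 0.85 m below the top edge, so the centroid depth is h_c = 4.6 + 0.85 = 5.45 m.
A = 0.554 × 1.7 = 0.9418 m².
Resultant F = γ·h_c·A = 10.05525 × 5.45 × 0.9418 = 51.6117 kN.
I_c = b·h³/12 = 0.554 × 1.7³/12 = 0.226817 m⁴.
Centre of pressure: y_p = y_c + I_c/(y_c·A) = 5.45 + 0.226817/(5.45 × 0.9418) = 5.45 + 0.0441896 = 5.49419 m along the plane.

h_p = 5.494 m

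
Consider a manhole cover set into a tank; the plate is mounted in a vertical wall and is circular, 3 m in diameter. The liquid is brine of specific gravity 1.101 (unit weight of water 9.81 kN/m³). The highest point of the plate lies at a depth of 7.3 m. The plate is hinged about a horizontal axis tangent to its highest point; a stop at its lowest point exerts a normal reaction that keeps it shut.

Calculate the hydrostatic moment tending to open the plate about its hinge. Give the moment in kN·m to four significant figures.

γ = 1.101 × 9.81 = 10.80081 kN/m³.
The centroid is at the centre, 1.5 m below the top of the plate, so the centroid depth is h_c = 7.3 + 1.5 = 8.8 m.
A = π(1.5)² = 7.06858 m².
Resultant F = γ·h_c·A = 10.80081 × 8.8 × 7.06858 = 671.848 kN.
I_c = πr⁴/4 = π × 1.5⁴/4 = 3.97608 m⁴.
Centre of pressure: y_p = y_c + I_c/(y_c·A) = 8.8 + 3.97608/(8.8 × 7.06858) = 8.8 + 0.0639205 = 8.86392 m along the plane.
The resultant acts 1.5 + 0.0639205 = 1.56392 m (along the plate) below the hinge at the top edge, so the moment about the hinge is M = F × 1.56392 = 671.848 × 1.56392 = 1050.72 kN·m.

M ≈ 1051 kN·m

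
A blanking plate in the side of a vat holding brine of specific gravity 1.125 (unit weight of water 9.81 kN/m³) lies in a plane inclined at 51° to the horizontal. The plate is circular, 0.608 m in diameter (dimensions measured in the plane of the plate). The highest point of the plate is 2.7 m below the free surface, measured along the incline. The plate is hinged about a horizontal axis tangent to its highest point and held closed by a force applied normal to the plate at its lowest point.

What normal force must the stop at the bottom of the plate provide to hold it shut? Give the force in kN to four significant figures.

P ≈ 3.835 kN

γ = 1.125 × 9.81 = 11.03625 kN/m³.
Let θ = 51° be the plate's angle to the horizontal; measure y along the incline from where the plane meets the free surface. Vertical depth h = y·sinθ with sinθ = 0.777146.
The centroid is at the centre, 0.304 m below the top of the plate, so y_c = 2.7 + 0.304 = 3.004 m and h_c = 3.004 × 0.777146 = 2.33455 m.
A = π(0.304)² = 0.290333 m².
Resultant F = γ·h_c·A = 11.03625 × 2.33455 × 0.290333 = 7.48034 kN.
I_c = πr⁴/4 = π × 0.304⁴/4 = 0.00670786 m⁴.
Centre of pressure: y_p = y_c + I_c/(y_c·A) = 3.004 + 0.00670786/(3.004 × 0.290333) = 3.004 + 0.00769109 = 3.01169 m along the plane.
The resultant acts 0.304 + 0.00769109 = 0.311691 m (along the plate) below the hinge at the top edge, so the moment about the hinge is M = F × 0.311691 = 7.48034 × 0.311691 = 2.33155 kN·m.
A normal force at the bottom, 0.608 m from the hinge, must supply this moment: P = 2.33155/0.608 = 3.83479 kN.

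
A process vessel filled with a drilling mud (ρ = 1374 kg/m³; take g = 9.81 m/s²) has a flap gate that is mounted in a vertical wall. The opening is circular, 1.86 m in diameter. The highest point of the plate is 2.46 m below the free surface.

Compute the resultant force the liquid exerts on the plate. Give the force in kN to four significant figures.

γ = ρg = 1374 × 9.81 / 1000 = 13.47894 kN/m³.
The centroid is at the centre, 0.93 m below the top of the plate, so the centroid depth is h_c = 2.46 + 0.93 = 3.39 m.
A = π(0.93)² = 2.71716 m².
Resultant F = γ·h_c·A = 13.47894 × 3.39 × 2.71716 = 124.157 kN.

F ≈ 124.2 kN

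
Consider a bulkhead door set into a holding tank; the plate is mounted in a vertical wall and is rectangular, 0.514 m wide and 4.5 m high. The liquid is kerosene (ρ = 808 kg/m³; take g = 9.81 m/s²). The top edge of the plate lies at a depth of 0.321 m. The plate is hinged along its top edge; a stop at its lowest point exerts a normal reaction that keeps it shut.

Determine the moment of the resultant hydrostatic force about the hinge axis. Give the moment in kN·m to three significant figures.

M ≈ 137 kN·m

γ = ρg = 808 × 9.81 / 1000 = 7.92648 kN/m³.
The centroid lies 4.5/2 = 2.25 m below the top edge, so the centroid depth is h_c = 0.321 + 2.25 = 2.571 m.
A = 0.514 × 4.5 = 2.313 m².
Resultant F = γ·h_c·A = 7.92648 × 2.571 × 2.313 = 47.1366 kN.
I_c = b·h³/12 = 0.514 × 4.5³/12 = 3.90319 m⁴.
Centre of pressure: y_p = y_c + I_c/(y_c·A) = 2.571 + 3.90319/(2.571 × 2.313) = 2.571 + 0.65636 = 3.22736 m along the plane.
The resultant acts 2.25 + 0.65636 = 2.90636 m (along the plate) below the hinge at the top edge, so the moment about the hinge is M = F × 2.90636 = 47.1366 × 2.90636 = 136.996 kN·m.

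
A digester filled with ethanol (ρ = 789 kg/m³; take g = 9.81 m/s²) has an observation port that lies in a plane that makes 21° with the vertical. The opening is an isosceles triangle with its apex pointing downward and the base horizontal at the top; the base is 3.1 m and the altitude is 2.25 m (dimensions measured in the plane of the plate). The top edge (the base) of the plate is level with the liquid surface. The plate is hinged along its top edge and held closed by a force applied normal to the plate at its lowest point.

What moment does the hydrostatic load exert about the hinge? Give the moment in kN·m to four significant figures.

γ = ρg = 789 × 9.81 / 1000 = 7.74009 kN/m³.
The plate makes 21° with the vertical, i.e. θ = 90° − 21° = 69° to the horizontal. Measuring y along the incline from the free-surface line, vertical depth h = y·sinθ with sinθ = 0.933580.
With the apex down, the centroid sits h/3 = 2.25/3 = 0.75 m below the base (the top edge), so y_c = 0.75 m and h_c = 0.75 × 0.933580 = 0.700185 m.
A = ½ × 3.1 × 2.25 = 3.4875 m².
Resultant F = γ·h_c·A = 7.74009 × 0.700185 × 3.4875 = 18.9005 kN.
I_c = b·h³/36 = 3.1 × 2.25³/36 = 0.980859 m⁴.
Centre of pressure: y_p = y_c + I_c/(y_c·A) = 0.75 + 0.980859/(0.75 × 3.4875) = 0.75 + 0.375 = 1.125 m along the plane.
The resultant acts 0.75 + 0.375 = 1.125 m (along the plate) below the hinge at the top edge, so the moment about the hinge is M = F × 1.125 = 18.9005 × 1.125 = 21.2631 kN·m.

M ≈ 21.26 kN·m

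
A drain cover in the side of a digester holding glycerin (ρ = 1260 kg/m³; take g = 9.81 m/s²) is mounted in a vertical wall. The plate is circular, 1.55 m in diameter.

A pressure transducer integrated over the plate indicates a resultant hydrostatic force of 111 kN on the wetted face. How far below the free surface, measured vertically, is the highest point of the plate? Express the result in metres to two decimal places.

γ = ρg = 1260 × 9.81 / 1000 = 12.3606 kN/m³.
A = π(0.775)² = 1.88692 m².
From F = γ·h_c·A, the centroid depth is h_c = 111/(12.3606 × 1.88692) = 4.75916 m.
The centroid is at the centre, 0.775 m below the top of the plate, so the highest point sits at h_top = 4.75916 − 0.775 = 3.98416 m below the surface.

d_top ≈ 3.98 m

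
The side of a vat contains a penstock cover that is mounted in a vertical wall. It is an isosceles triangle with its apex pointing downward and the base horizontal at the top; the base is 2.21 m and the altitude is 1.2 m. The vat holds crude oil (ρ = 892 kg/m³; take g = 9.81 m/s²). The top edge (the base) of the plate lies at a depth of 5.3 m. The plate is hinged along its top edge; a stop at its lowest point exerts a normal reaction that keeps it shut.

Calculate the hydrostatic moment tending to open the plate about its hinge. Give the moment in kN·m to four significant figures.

γ = ρg = 892 × 9.81 / 1000 = 8.75052 kN/m³.
With the apex down, the centroid sits h/3 = 1.2/3 = 0.4 m below the base (the top edge), so the centroid depth is h_c = 5.3 + 0.4 = 5.7 m.
A = ½ × 2.21 × 1.2 = 1.326 m².
Resultant F = γ·h_c·A = 8.75052 × 5.7 × 1.326 = 66.1382 kN.
I_c = b·h³/36 = 2.21 × 1.2³/36 = 0.10608 m⁴.
Centre of pressure: y_p = y_c + I_c/(y_c·A) = 5.7 + 0.10608/(5.7 × 1.326) = 5.7 + 0.0140351 = 5.71404 m along the plane.
The resultant acts 0.4 + 0.0140351 = 0.414035 m (along the plate) below the hinge at the top edge, so the moment about the hinge is M = F × 0.414035 = 66.1382 × 0.414035 = 27.3835 kN·m.

M ≈ 27.38 kN·m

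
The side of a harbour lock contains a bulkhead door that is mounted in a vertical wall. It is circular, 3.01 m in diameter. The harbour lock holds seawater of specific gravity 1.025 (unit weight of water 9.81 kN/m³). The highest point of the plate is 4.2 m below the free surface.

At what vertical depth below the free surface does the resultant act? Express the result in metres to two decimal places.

h_p = 5.80 m

γ = 1.025 × 9.81 = 10.05525 kN/m³.
The centroid is at the centre, 1.505 m below the top of the plate, so the centroid depth is h_c = 4.2 + 1.505 = 5.705 m.
A = π(1.505)² = 7.11579 m².
Resultant F = γ·h_c·A = 10.05525 × 5.705 × 7.11579 = 408.199 kN.
I_c = πr⁴/4 = π × 1.505⁴/4 = 4.02936 m⁴.
Centre of pressure: y_p = y_c + I_c/(y_c·A) = 5.705 + 4.02936/(5.705 × 7.11579) = 5.705 + 0.0992561 = 5.80426 m along the plane.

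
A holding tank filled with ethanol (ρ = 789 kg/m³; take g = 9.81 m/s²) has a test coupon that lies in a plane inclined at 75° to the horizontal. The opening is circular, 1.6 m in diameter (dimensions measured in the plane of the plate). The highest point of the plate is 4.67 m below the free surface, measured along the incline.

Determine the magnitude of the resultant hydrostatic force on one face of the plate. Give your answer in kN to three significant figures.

F ≈ 82.2 kN

γ = ρg = 789 × 9.81 / 1000 = 7.74009 kN/m³.
Let θ = 75° be the plate's angle to the horizontal; measure y along the incline from where the plane meets the free surface. Vertical depth h = y·sinθ with sinθ = 0.965926.
The centroid is at the centre, 0.8 m below the top of the plate, so y_c = 4.67 + 0.8 = 5.47 m and h_c = 5.47 × 0.965926 = 5.28362 m.
A = π(0.8)² = 2.01062 m².
Resultant F = γ·h_c·A = 7.74009 × 5.28362 × 2.01062 = 82.2257 kN.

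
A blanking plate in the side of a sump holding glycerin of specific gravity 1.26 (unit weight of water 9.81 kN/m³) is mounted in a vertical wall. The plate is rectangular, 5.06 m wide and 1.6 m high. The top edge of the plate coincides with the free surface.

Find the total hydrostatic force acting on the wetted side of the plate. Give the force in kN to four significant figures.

γ = 1.26 × 9.81 = 12.3606 kN/m³.
The centroid lies 1.6/2 = 0.8 m below the top edge, so the centroid depth is h_c = 0.8 m.
A = 5.06 × 1.6 = 8.096 m².
Resultant F = γ·h_c·A = 12.3606 × 0.8 × 8.096 = 80.0571 kN.

F ≈ 80.06 kN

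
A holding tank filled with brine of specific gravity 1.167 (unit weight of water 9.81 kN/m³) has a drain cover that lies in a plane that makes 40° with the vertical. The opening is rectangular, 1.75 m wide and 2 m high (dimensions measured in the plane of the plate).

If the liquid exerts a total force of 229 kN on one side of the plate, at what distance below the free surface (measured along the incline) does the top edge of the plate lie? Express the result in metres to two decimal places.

y_top ≈ 6.46 m

γ = 1.167 × 9.81 = 11.44827 kN/m³.
A = 1.75 × 2 = 3.5 m².
From F = γ·h_c·A, the centroid depth is h_c = 229/(11.44827 × 3.5) = 5.71515 m.
The plate makes 40° with the vertical, i.e. θ = 90° − 40° = 50° to the horizontal. Measuring y along the incline from the free-surface line, vertical depth h = y·sinθ with sinθ = 0.766044.
Along the incline, y_c = h_c/sinθ = 5.71515/0.766044 = 7.4606 m.
The centroid lies 2/2 = 1 m below the top edge, so the top edge sits at y_top = 7.4606 − 1 = 6.4606 m along the incline.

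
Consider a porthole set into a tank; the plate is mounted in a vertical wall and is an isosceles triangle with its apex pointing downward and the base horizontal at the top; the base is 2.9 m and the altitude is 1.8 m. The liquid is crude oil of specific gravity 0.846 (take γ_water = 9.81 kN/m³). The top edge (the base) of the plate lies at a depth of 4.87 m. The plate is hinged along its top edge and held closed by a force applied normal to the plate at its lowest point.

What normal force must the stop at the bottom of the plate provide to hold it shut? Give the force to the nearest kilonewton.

γ = 0.846 × 9.81 = 8.29926 kN/m³.
With the apex down, the centroid sits h/3 = 1.8/3 = 0.6 m below the base (the top edge), so the centroid depth is h_c = 4.87 + 0.6 = 5.47 m.
A = ½ × 2.9 × 1.8 = 2.61 m².
Resultant F = γ·h_c·A = 8.29926 × 5.47 × 2.61 = 118.486 kN.
I_c = b·h³/36 = 2.9 × 1.8³/36 = 0.4698 m⁴.
Centre of pressure: y_p = y_c + I_c/(y_c·A) = 5.47 + 0.4698/(5.47 × 2.61) = 5.47 + 0.0329068 = 5.50291 m along the plane.
The resultant acts 0.6 + 0.0329068 = 0.632907 m (along the plate) below the hinge at the top edge, so the moment about the hinge is M = F × 0.632907 = 118.486 × 0.632907 = 74.9906 kN·m.
A normal force at the bottom, 1.8 m from the hinge, must supply this moment: P = 74.9906/1.8 = 41.6614 kN.

P ≈ 42 kN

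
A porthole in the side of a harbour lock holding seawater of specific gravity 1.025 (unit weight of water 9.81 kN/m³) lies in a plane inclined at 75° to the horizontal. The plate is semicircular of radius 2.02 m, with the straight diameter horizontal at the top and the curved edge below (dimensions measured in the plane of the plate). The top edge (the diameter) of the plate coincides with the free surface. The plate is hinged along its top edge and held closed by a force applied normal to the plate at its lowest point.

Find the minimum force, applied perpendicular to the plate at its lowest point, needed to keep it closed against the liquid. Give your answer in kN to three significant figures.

P ≈ 31.4 kN

γ = 1.025 × 9.81 = 10.05525 kN/m³.
Let θ = 75° be the plate's angle to the horizontal; measure y along the incline from where the plane meets the free surface. Vertical depth h = y·sinθ with sinθ = 0.965926.
The centroid of a semicircle lies 4r/(3π) = 0.857315 m from the diameter, here below the top edge, so y_c = 0.857315 m and h_c = 0.857315 × 0.965926 = 0.828103 m.
A = πr²/2 = π × 2.02²/2 = 6.40948 m².
Resultant F = γ·h_c·A = 10.05525 × 0.828103 × 6.40948 = 53.3703 kN.
I_c = (π/8 − 8/(9π))·r⁴ = 0.109757 × 2.02⁴ = 1.82742 m⁴.
Centre of pressure: y_p = y_c + I_c/(y_c·A) = 0.857315 + 1.82742/(0.857315 × 6.40948) = 0.857315 + 0.332564 = 1.18988 m along the plane.
The resultant acts 0.857315 + 0.332564 = 1.18988 m (along the plate) below the hinge at the top edge, so the moment about the hinge is M = F × 1.18988 = 53.3703 × 1.18988 = 63.5043 kN·m.
A normal force at the bottom, 2.02 m from the hinge, must supply this moment: P = 63.5043/2.02 = 31.4378 kN.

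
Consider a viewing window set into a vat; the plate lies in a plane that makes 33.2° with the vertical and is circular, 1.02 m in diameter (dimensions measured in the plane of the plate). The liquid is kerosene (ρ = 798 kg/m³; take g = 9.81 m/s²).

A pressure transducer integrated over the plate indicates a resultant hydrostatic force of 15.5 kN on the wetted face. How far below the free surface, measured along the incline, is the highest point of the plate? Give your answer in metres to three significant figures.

γ = ρg = 798 × 9.81 / 1000 = 7.82838 kN/m³.
A = π(0.51)² = 0.817128 m².
From F = γ·h_c·A, the centroid depth is h_c = 15.5/(7.82838 × 0.817128) = 2.42309 m.
The plate makes 33.2° with the vertical, i.e. θ = 90° − 33.2° = 56.8° to the horizontal. Measuring y along the incline from the free-surface line, vertical depth h = y·sinθ with sinθ = 0.836764.
Along the incline, y_c = h_c/sinθ = 2.42309/0.836764 = 2.89579 m.
The centroid is at the centre, 0.51 m below the top of the plate, so the highest point sits at y_top = 2.89579 − 0.51 = 2.38579 m along the incline.

y_top ≈ 2.39 m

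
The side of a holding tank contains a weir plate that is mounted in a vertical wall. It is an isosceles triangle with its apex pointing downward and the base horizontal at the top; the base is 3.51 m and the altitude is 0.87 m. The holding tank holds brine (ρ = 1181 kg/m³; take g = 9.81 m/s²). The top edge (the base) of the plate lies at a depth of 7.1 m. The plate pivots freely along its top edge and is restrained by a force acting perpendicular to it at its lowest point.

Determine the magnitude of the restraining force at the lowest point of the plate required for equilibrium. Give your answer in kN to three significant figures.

P ≈ 44.4 kN

γ = ρg = 1181 × 9.81 / 1000 = 11.58561 kN/m³.
With the apex down, the centroid sits h/3 = 0.87/3 = 0.29 m below the base (the top edge), so the centroid depth is h_c = 7.1 + 0.29 = 7.39 m.
A = ½ × 3.51 × 0.87 = 1.52685 m².
Resultant F = γ·h_c·A = 11.58561 × 7.39 × 1.52685 = 130.725 kN.
I_c = b·h³/36 = 3.51 × 0.87³/36 = 0.064204 m⁴.
Centre of pressure: y_p = y_c + I_c/(y_c·A) = 7.39 + 0.064204/(7.39 × 1.52685) = 7.39 + 0.00569012 = 7.39569 m along the plane.
The resultant acts 0.29 + 0.00569012 = 0.29569 m (along the plate) below the hinge at the top edge, so the moment about the hinge is M = F × 0.29569 = 130.725 × 0.29569 = 38.6541 kN·m.
A normal force at the bottom, 0.87 m from the hinge, must supply this moment: P = 38.6541/0.87 = 44.43 kN.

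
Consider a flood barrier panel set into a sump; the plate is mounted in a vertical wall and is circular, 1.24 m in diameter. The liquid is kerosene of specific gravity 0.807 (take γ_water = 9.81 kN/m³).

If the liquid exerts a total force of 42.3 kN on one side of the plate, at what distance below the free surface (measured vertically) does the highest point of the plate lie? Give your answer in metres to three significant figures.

d_top ≈ 3.80 m

γ = 0.807 × 9.81 = 7.91667 kN/m³.
A = π(0.62)² = 1.20763 m².
From F = γ·h_c·A, the centroid depth is h_c = 42.3/(7.91667 × 1.20763) = 4.4245 m.
The centroid is at the centre, 0.62 m below the top of the plate, so the highest point sits at h_top = 4.4245 − 0.62 = 3.8045 m below the surface.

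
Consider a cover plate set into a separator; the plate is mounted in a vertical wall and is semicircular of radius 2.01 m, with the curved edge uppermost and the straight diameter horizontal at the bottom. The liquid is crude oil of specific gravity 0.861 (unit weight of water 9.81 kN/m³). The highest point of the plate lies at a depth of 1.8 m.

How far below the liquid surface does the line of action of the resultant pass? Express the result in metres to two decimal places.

γ = 0.861 × 9.81 = 8.44641 kN/m³.
The centroid lies 4r/(3π) = 0.85307 m above the diameter, so r − 4r/(3π) = 2.01 − 0.85307 = 1.15693 m below the topmost point, so the centroid depth is h_c = 1.8 + 1.15693 = 2.95693 m.
A = πr²/2 = π × 2.01²/2 = 6.34617 m².
Resultant F = γ·h_c·A = 8.44641 × 2.95693 × 6.34617 = 158.498 kN.
I_c = (π/8 − 8/(9π))·r⁴ = 0.109757 × 2.01⁴ = 1.7915 m⁴.
Centre of pressure: y_p = y_c + I_c/(y_c·A) = 2.95693 + 1.7915/(2.95693 × 6.34617) = 2.95693 + 0.0954694 = 3.0524 m along the plane.

h_p = 3.05 m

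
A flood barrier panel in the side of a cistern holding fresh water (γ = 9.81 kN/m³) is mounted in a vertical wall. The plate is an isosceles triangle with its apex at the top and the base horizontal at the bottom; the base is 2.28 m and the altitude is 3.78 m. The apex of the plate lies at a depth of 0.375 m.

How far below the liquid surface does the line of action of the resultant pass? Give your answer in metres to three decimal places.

h_p = 3.169 m

γ = 9.81 kN/m³.
With the apex up, the centroid sits 2h/3 = 2 × 3.78/3 = 2.52 m below the apex, so the centroid depth is h_c = 0.375 + 2.52 = 2.895 m.
A = ½ × 2.28 × 3.78 = 4.3092 m².
Resultant F = γ·h_c·A = 9.81 × 2.895 × 4.3092 = 122.381 kN.
I_c = b·h³/36 = 2.28 × 3.78³/36 = 3.42064 m⁴.
Centre of pressure: y_p = y_c + I_c/(y_c·A) = 2.895 + 3.42064/(2.895 × 4.3092) = 2.895 + 0.274197 = 3.1692 m along the plane.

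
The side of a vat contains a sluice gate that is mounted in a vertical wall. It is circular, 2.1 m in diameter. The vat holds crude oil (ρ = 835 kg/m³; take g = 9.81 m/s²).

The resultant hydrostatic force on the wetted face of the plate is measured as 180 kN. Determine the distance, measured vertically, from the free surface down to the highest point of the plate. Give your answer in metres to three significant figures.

γ = ρg = 835 × 9.81 / 1000 = 8.19135 kN/m³.
A = π(1.05)² = 3.46361 m².
From F = γ·h_c·A, the centroid depth is h_c = 180/(8.19135 × 3.46361) = 6.34436 m.
The centroid is at the centre, 1.05 m below the top of the plate, so the highest point sits at h_top = 6.34436 − 1.05 = 5.29436 m below the surface.

d_top ≈ 5.29 m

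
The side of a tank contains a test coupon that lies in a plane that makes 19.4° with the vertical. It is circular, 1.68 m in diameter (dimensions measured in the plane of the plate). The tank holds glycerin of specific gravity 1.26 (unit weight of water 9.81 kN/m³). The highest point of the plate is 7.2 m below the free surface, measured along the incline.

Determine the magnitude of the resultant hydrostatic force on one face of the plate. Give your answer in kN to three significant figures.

γ = 1.26 × 9.81 = 12.3606 kN/m³.
The plate makes 19.4° with the vertical, i.e. θ = 90° − 19.4° = 70.6° to the horizontal. Measuring y along the incline from the free-surface line, vertical depth h = y·sinθ with sinθ = 0.943223.
The centroid is at the centre, 0.84 m below the top of the plate, so y_c = 7.2 + 0.84 = 8.04 m and h_c = 8.04 × 0.943223 = 7.58351 m.
A = π(0.84)² = 2.21671 m².
Resultant F = γ·h_c·A = 12.3606 × 7.58351 × 2.21671 = 207.787 kN.

F ≈ 208 kN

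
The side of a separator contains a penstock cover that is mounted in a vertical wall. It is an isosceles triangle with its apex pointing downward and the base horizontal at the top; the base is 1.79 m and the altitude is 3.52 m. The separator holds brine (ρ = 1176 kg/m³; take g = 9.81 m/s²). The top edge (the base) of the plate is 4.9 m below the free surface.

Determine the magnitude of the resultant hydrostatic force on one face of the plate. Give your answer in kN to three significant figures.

F ≈ 221 kN

γ = ρg = 1176 × 9.81 / 1000 = 11.53656 kN/m³.
With the apex down, the centroid sits h/3 = 3.52/3 = 1.17333 m below the base (the top edge), so the centroid depth is h_c = 4.9 + 1.17333 = 6.07333 m.
A = ½ × 1.79 × 3.52 = 3.1504 m².
Resultant F = γ·h_c·A = 11.53656 × 6.07333 × 3.1504 = 220.734 kN.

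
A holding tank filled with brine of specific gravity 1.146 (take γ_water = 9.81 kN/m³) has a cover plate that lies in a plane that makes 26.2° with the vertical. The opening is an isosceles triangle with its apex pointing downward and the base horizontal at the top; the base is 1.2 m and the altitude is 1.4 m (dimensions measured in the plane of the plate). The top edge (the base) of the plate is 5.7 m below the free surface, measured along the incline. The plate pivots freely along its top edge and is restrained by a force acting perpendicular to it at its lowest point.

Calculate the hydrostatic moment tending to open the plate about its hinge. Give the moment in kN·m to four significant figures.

M ≈ 25.31 kN·m

γ = 1.146 × 9.81 = 11.24226 kN/m³.
The plate makes 26.2° with the vertical, i.e. θ = 90° − 26.2° = 63.8° to the horizontal. Measuring y along the incline from the free-surface line, vertical depth h = y·sinθ with sinθ = 0.897258.
With the apex down, the centroid sits h/3 = 1.4/3 = 0.466667 m below the base (the top edge), so y_c = 5.7 + 0.466667 = 6.16667 m and h_c = 6.16667 × 0.897258 = 5.53309 m.
A = ½ × 1.2 × 1.4 = 0.84 m².
Resultant F = γ·h_c·A = 11.24226 × 5.53309 × 0.84 = 52.2517 kN.
I_c = b·h³/36 = 1.2 × 1.4³/36 = 0.0914667 m⁴.
Centre of pressure: y_p = y_c + I_c/(y_c·A) = 6.16667 + 0.0914667/(6.16667 × 0.84) = 6.16667 + 0.0176577 = 6.18433 m along the plane.
The resultant acts 0.466667 + 0.0176577 = 0.484325 m (along the plate) below the hinge at the top edge, so the moment about the hinge is M = F × 0.484325 = 52.2517 × 0.484325 = 25.3068 kN·m.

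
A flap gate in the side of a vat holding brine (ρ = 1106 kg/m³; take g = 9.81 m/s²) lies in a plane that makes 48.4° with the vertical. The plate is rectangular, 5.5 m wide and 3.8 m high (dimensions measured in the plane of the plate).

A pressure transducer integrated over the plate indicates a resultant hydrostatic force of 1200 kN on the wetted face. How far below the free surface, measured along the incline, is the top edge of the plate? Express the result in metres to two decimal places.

y_top ≈ 6.07 m

γ = ρg = 1106 × 9.81 / 1000 = 10.84986 kN/m³.
A = 5.5 × 3.8 = 20.9 m².
From F = γ·h_c·A, the centroid depth is h_c = 1200/(10.84986 × 20.9) = 5.29189 m.
The plate makes 48.4° with the vertical, i.e. θ = 90° − 48.4° = 41.6° to the horizontal. Measuring y along the incline from the free-surface line, vertical depth h = y·sinθ with sinθ = 0.663926.
Along the incline, y_c = h_c/sinθ = 5.29189/0.663926 = 7.9706 m.
The centroid lies 3.8/2 = 1.9 m below the top edge, so the top edge sits at y_top = 7.9706 − 1.9 = 6.0706 m along the incline.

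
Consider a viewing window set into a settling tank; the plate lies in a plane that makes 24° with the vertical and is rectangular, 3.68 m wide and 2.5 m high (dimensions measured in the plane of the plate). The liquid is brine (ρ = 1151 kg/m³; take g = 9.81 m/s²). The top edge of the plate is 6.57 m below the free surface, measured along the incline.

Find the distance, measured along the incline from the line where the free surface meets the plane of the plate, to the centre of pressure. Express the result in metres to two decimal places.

γ = ρg = 1151 × 9.81 / 1000 = 11.29131 kN/m³.
The plate makes 24° with the vertical, i.e. θ = 90° − 24° = 66° to the horizontal. Measuring y along the incline from the free-surface line, vertical depth h = y·sinθ with sinθ = 0.913545.
The centroid lies 2.5/2 = 1.25 m below the top edge, so y_c = 6.57 + 1.25 = 7.82 m and h_c = 7.82 × 0.913545 = 7.14392 m.
A = 3.68 × 2.5 = 9.2 m².
Resultant F = γ·h_c·A = 11.29131 × 7.14392 × 9.2 = 742.111 kN.
I_c = b·h³/12 = 3.68 × 2.5³/12 = 4.79167 m⁴.
Centre of pressure: y_p = y_c + I_c/(y_c·A) = 7.82 + 4.79167/(7.82 × 9.2) = 7.82 + 0.0666028 = 7.8866 m along the plane.

y_p = 7.89 m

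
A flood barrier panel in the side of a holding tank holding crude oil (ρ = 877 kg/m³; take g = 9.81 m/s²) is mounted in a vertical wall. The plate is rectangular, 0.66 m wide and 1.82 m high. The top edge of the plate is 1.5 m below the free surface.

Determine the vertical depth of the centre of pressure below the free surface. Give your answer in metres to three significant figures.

γ = ρg = 877 × 9.81 / 1000 = 8.60337 kN/m³.
The centroid lies 1.82/2 = 0.91 m below the top edge, so the centroid depth is h_c = 1.5 + 0.91 = 2.41 m.
A = 0.66 × 1.82 = 1.2012 m².
Resultant F = γ·h_c·A = 8.60337 × 2.41 × 1.2012 = 24.9058 kN.
I_c = b·h³/12 = 0.66 × 1.82³/12 = 0.331571 m⁴.
Centre of pressure: y_p = y_c + I_c/(y_c·A) = 2.41 + 0.331571/(2.41 × 1.2012) = 2.41 + 0.114537 = 2.52454 m along the plane.

h_p = 2.52 m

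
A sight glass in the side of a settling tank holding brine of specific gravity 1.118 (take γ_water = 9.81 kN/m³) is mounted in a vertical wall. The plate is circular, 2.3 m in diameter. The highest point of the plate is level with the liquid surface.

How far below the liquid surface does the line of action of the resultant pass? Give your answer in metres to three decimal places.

γ = 1.118 × 9.81 = 10.96758 kN/m³.
The centroid is at the centre, 1.15 m below the top of the plate, so the centroid depth is h_c = 1.15 m.
A = π(1.15)² = 4.15476 m².
Resultant F = γ·h_c·A = 10.96758 × 1.15 × 4.15476 = 52.4028 kN.
I_c = πr⁴/4 = π × 1.15⁴/4 = 1.37367 m⁴.
Centre of pressure: y_p = y_c + I_c/(y_c·A) = 1.15 + 1.37367/(1.15 × 4.15476) = 1.15 + 0.287501 = 1.4375 m along the plane.

h_p = 1.438 m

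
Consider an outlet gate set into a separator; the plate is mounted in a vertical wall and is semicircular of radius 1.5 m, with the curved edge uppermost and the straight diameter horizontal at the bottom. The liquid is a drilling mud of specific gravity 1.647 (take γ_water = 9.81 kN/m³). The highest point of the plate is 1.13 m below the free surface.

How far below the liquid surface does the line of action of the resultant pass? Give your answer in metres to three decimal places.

γ = 1.647 × 9.81 = 16.15707 kN/m³.
The centroid lies 4r/(3π) = 0.63662 m above the diameter, so r − 4r/(3π) = 1.5 − 0.63662 = 0.86338 m below the topmost point, so the centroid depth is h_c = 1.13 + 0.86338 = 1.99338 m.
A = πr²/2 = π × 1.5²/2 = 3.53429 m².
Resultant F = γ·h_c·A = 16.15707 × 1.99338 × 3.53429 = 113.83 kN.
I_c = (π/8 − 8/(9π))·r⁴ = 0.109757 × 1.5⁴ = 0.555645 m⁴.
Centre of pressure: y_p = y_c + I_c/(y_c·A) = 1.99338 + 0.555645/(1.99338 × 3.53429) = 1.99338 + 0.0788688 = 2.07225 m along the plane.

h_p = 2.072 m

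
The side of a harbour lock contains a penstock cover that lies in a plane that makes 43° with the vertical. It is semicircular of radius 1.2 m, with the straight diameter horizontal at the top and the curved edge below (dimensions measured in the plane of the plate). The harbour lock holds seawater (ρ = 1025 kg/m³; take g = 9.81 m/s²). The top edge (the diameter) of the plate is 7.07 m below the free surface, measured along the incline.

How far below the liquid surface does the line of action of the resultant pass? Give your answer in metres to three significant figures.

γ = ρg = 1025 × 9.81 / 1000 = 10.05525 kN/m³.
The plate makes 43° with the vertical, i.e. θ = 90° − 43° = 47° to the horizontal. Measuring y along the incline from the free-surface line, vertical depth h = y·sinθ with sinθ = 0.731354.
The centroid of a semicircle lies 4r/(3π) = 0.509296 m from the diameter, here below the top edge, so y_c = 7.07 + 0.509296 = 7.5793 m and h_c = 7.5793 × 0.731354 = 5.54315 m.
A = πr²/2 = π × 1.2²/2 = 2.26195 m².
Resultant F = γ·h_c·A = 10.05525 × 5.54315 × 2.26195 = 126.076 kN.
I_c = (π/8 − 8/(9π))·r⁴ = 0.109757 × 1.2⁴ = 0.227592 m⁴.
Centre of pressure: y_p = y_c + I_c/(y_c·A) = 7.5793 + 0.227592/(7.5793 × 2.26195) = 7.5793 + 0.0132753 = 7.59258 m along the plane.
Vertically, h_p = y_p·sinθ = 7.59258 × 0.731354 = 5.55286 m.

h_p = 5.55 m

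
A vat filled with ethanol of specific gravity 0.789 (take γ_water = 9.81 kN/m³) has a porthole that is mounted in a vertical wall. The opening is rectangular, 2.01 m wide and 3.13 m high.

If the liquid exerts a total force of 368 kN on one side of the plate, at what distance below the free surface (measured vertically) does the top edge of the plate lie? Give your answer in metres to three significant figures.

γ = 0.789 × 9.81 = 7.74009 kN/m³.
A = 2.01 × 3.13 = 6.2913 m².
From F = γ·h_c·A, the centroid depth is h_c = 368/(7.74009 × 6.2913) = 7.55721 m.
The centroid lies 3.13/2 = 1.565 m below the top edge, so the top edge sits at h_top = 7.55721 − 1.565 = 5.99221 m below the surface.

d_top ≈ 5.99 m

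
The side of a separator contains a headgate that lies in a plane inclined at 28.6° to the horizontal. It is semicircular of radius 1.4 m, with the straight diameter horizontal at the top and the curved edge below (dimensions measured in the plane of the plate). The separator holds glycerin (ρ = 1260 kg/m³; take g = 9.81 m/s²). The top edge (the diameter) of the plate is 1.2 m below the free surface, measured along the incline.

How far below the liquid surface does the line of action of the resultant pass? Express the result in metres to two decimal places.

γ = ρg = 1260 × 9.81 / 1000 = 12.3606 kN/m³.
Let θ = 28.6° be the plate's angle to the horizontal; measure y along the incline from where the plane meets the free surface. Vertical depth h = y·sinθ with sinθ = 0.478692.
The centroid of a semicircle lies 4r/(3π) = 0.594178 m from the diameter, here below the top edge, so y_c = 1.2 + 0.594178 = 1.79418 m and h_c = 1.79418 × 0.478692 = 0.85886 m.
A = πr²/2 = π × 1.4²/2 = 3.07876 m².
Resultant F = γ·h_c·A = 12.3606 × 0.85886 × 3.07876 = 32.6842 kN.
I_c = (π/8 − 8/(9π))·r⁴ = 0.109757 × 1.4⁴ = 0.421642 m⁴.
Centre of pressure: y_p = y_c + I_c/(y_c·A) = 1.79418 + 0.421642/(1.79418 × 3.07876) = 1.79418 + 0.0763312 = 1.87051 m along the plane.
Vertically, h_p = y_p·sinθ = 1.87051 × 0.478692 = 0.895398 m.

h_p = 0.90 m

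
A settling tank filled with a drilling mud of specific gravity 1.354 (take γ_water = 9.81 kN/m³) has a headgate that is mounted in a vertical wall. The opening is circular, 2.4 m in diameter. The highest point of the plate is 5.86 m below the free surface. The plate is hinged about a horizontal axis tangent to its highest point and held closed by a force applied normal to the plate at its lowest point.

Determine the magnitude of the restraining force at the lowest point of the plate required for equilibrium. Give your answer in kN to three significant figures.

γ = 1.354 × 9.81 = 13.28274 kN/m³.
The centroid is at the centre, 1.2 m below the top of the plate, so the centroid depth is h_c = 5.86 + 1.2 = 7.06 m.
A = π(1.2)² = 4.52389 m².
Resultant F = γ·h_c·A = 13.28274 × 7.06 × 4.52389 = 424.233 kN.
I_c = πr⁴/4 = π × 1.2⁴/4 = 1.6286 m⁴.
Centre of pressure: y_p = y_c + I_c/(y_c·A) = 7.06 + 1.6286/(7.06 × 4.52389) = 7.06 + 0.0509915 = 7.11099 m along the plane.
The resultant acts 1.2 + 0.0509915 = 1.25099 m (along the plate) below the hinge at the top edge, so the moment about the hinge is M = F × 1.25099 = 424.233 × 1.25099 = 530.711 kN·m.
A normal force at the bottom, 2.4 m from the hinge, must supply this moment: P = 530.711/2.4 = 221.13 kN.

P ≈ 221 kN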